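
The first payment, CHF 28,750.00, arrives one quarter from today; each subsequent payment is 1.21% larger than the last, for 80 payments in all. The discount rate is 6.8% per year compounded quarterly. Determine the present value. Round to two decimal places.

Periodic rate r = 0.068/4 per quarter; n is counted in quarters.
Growing ordinary annuity: PV = PMT₁ × [1 − ((1+g)/(1+r))^n] / (r − g) = 28,750 × [1 − ((1+0.0121)/(1+r))^80] / (r − 0.0121) = CHF 1,880,408.56.

CHF 1,880,408.56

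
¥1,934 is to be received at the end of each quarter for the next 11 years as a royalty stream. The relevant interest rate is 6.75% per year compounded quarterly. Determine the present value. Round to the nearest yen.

¥59,724

This is an ordinary annuity: 44 payments of ¥1,934 at the end of each quarter.
Periodic rate r = 0.0675/4 per quarter; n is counted in quarters.
PV = PMT × [(1 − (1+r)^−n)/r] = 1,934 × [1 − (1+r)^−44] / r = ¥59,724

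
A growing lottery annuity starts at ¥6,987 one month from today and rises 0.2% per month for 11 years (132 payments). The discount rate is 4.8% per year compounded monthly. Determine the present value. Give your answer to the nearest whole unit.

¥808,465

Periodic rate r = 0.048/12 per month; n is counted in months.
Growing ordinary annuity: PV = PMT₁ × [1 − ((1+g)/(1+r))^n] / (r − g) = 6,987 × [1 − ((1+0.002)/(1+r))^132] / (r − 0.002) = ¥808,465.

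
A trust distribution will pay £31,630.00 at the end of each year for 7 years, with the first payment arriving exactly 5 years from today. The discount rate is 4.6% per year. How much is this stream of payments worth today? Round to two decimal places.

Ordinary annuity of 7 payments, first payment at period 5.
Periodic rate r = 0.046 per year.
The ordinary-annuity PV formula values the stream one period before the first payment (period 4); discount that back 4 periods:
PV₀ = 31,630 × [1 − (1+r)^−7] / r × (1+r)^−4 = £155,131.18

£155,131.18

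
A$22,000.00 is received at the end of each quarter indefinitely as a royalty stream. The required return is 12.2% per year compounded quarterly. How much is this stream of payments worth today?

A$721,311.48

Periodic rate r = 0.122/4 per quarter.
Level perpetuity: PV = PMT / r = 22,000 / (0.122/4) = A$721,311.48.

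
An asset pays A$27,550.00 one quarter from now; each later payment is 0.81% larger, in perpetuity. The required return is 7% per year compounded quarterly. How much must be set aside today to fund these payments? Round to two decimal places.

Periodic rate r = 0.07/4 per quarter.
Growing perpetuity (Gordon): PV = PMT₁ / (r − g) = 27,550 / (r − 0.0081) = A$2,930,851.06.

A$2,930,851.06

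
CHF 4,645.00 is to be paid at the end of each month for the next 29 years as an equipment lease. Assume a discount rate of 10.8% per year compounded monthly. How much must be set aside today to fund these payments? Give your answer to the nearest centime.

CHF 493,275.25

This is an ordinary annuity: 348 payments of CHF 4,645.00 at the end of each month.
Periodic rate r = 0.108/12 per month; n is counted in months.
PV = PMT × [(1 − (1+r)^−n)/r] = 4,645 × [1 − (1+r)^−348] / r = CHF 493,275.25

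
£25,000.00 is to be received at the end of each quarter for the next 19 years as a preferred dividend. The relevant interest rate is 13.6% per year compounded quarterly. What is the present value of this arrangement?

This is an ordinary annuity: 76 payments of £25,000.00 at the end of each quarter.
Periodic rate r = 0.136/4 per quarter; n is counted in quarters.
PV = PMT × [(1 − (1+r)^−n)/r] = 25,000 × [1 − (1+r)^−76] / r = £677,364.57

£677,364.57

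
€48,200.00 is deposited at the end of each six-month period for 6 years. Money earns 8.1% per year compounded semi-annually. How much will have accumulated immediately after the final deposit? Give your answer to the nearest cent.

This is an ordinary annuity: 12 deposits of €48,200.00 at the end of each six-month period.
Periodic rate r = 0.081/2 per half-year; n is counted in half-years.
FV = PMT × [((1+r)^n − 1)/r] = 48,200 × [(1+r)^12 − 1] / r = €726,324.50

€726,324.50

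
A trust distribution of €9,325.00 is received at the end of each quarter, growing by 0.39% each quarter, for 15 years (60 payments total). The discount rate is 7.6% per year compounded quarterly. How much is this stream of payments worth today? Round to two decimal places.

Periodic rate r = 0.076/4 per quarter; n is counted in quarters.
Growing ordinary annuity: PV = PMT₁ × [1 − ((1+g)/(1+r))^n] / (r − g) = 9,325 × [1 − ((1+0.0039)/(1+r))^60] / (r − 0.0039) = €365,405.98.

€365,405.98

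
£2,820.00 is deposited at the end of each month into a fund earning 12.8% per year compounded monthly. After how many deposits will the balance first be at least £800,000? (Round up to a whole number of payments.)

Periodic rate r = 0.128/12 per month; n is counted in months.
Ordinary annuity FV: 800,000 = 2,820 × [((1+r)^n − 1)/r].
(1+r)^n = 1 + 800,000 × r / 2,820, so n = ln(1 + 800,000·r/2,820) / ln(1+r) = 131.27.
Round up to a whole number of payments: n = 132.

132 payments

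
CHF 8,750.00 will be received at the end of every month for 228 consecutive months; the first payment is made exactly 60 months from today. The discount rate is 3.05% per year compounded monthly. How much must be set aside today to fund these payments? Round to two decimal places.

CHF 1,302,313.57

Ordinary annuity of 228 payments, first payment at period 60.
Periodic rate r = 0.0305/12 per month; n is counted in months.
The ordinary-annuity PV formula values the stream one period before the first payment (period 59); discount that back 59 periods:
PV₀ = 8,750 × [1 − (1+r)^−228] / r × (1+r)^−59 = CHF 1,302,313.57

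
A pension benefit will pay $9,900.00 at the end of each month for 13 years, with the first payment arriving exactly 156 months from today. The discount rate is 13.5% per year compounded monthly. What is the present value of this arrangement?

$128,253.47

Ordinary annuity of 156 payments, first payment at period 156.
Periodic rate r = 0.135/12 per month; n is counted in months.
The ordinary-annuity PV formula values the stream one period before the first payment (period 155); discount that back 155 periods:
PV₀ = 9,900 × [1 − (1+r)^−156] / r × (1+r)^−155 = $128,253.47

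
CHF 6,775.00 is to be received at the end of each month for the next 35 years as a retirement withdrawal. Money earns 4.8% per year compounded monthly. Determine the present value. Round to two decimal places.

This is an ordinary annuity: 420 payments of CHF 6,775.00 at the end of each month.
Periodic rate r = 0.048/12 per month; n is counted in months.
PV = PMT × [(1 − (1+r)^−n)/r] = 6,775 × [1 − (1+r)^−420] / r = CHF 1,377,019.47

CHF 1,377,019.47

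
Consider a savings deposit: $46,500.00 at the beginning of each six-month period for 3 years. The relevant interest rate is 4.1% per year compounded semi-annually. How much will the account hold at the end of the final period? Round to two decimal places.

$299,716.40

This is an annuity due: 6 deposits of $46,500.00 at the beginning of each six-month period.
Periodic rate r = 0.041/2 per half-year; n is counted in half-years.
FV = PMT × [((1+r)^n − 1)/r] × (1+r) = 46,500 × [(1+r)^6 − 1] / r × (1+r) = $299,716.40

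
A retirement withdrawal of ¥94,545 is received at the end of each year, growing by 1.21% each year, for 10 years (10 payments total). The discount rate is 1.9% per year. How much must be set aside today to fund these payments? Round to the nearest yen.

Periodic rate r = 0.019 per year.
Growing ordinary annuity: PV = PMT₁ × [1 − ((1+g)/(1+r))^n] / (r − g) = 94,545 × [1 − ((1+0.0121)/(1+r))^10] / (r − 0.0121) = ¥900,054.

¥900,054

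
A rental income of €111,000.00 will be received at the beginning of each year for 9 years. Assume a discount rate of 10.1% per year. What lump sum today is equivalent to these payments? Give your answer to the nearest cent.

€701,027.16

This is an annuity due: 9 payments of €111,000.00 at the beginning of each year.
Periodic rate r = 0.101 per year.
PV = PMT × [(1 − (1+r)^−n)/r] × (1+r) = 111,000 × [1 − (1+r)^−9] / r × (1+r) = €701,027.16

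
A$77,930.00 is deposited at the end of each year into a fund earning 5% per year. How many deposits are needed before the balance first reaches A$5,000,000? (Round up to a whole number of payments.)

Periodic rate r = 0.05 per year.
Ordinary annuity FV: 5,000,000 = 77,930 × [((1+r)^n − 1)/r].
(1+r)^n = 1 + 5,000,000 × r / 77,930, so n = ln(1 + 5,000,000·r/77,930) / ln(1+r) = 29.45.
Round up to a whole number of payments: n = 30.

30 payments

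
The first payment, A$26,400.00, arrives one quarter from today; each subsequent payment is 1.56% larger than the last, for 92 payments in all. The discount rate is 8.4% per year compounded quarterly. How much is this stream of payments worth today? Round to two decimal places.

A$1,887,449.50

Periodic rate r = 0.084/4 per quarter; n is counted in quarters.
Growing ordinary annuity: PV = PMT₁ × [1 − ((1+g)/(1+r))^n] / (r − g) = 26,400 × [1 − ((1+0.0156)/(1+r))^92] / (r − 0.0156) = A$1,887,449.50.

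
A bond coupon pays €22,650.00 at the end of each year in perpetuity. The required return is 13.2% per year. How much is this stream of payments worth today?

Periodic rate r = 0.132 per year.
Level perpetuity: PV = PMT / r = 22,650 / (0.132) = €171,590.91.

€171,590.91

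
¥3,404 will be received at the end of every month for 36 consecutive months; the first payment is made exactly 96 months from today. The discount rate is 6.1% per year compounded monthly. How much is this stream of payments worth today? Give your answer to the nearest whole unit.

¥69,018

Ordinary annuity of 36 payments, first payment at period 96.
Periodic rate r = 0.061/12 per month; n is counted in months.
The ordinary-annuity PV formula values the stream one period before the first payment (period 95); discount that back 95 periods:
PV₀ = 3,404 × [1 − (1+r)^−36] / r × (1+r)^−95 = ¥69,018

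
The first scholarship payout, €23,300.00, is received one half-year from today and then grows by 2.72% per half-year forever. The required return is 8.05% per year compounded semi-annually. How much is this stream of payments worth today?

Periodic rate r = 0.0805/2 per half-year.
Growing perpetuity (Gordon): PV = PMT₁ / (r − g) = 23,300 / (r − 0.0272) = €1,785,440.61.

€1,785,440.61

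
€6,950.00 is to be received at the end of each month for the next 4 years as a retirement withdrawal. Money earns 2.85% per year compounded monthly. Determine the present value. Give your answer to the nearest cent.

€314,934.31

This is an ordinary annuity: 48 payments of €6,950.00 at the end of each month.
Periodic rate r = 0.0285/12 per month; n is counted in months.
PV = PMT × [(1 − (1+r)^−n)/r] = 6,950 × [1 − (1+r)^−48] / r = €314,934.31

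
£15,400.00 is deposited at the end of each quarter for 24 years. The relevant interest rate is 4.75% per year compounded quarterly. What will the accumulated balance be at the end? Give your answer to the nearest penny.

This is an ordinary annuity: 96 deposits of £15,400.00 at the end of each quarter.
Periodic rate r = 0.0475/4 per quarter; n is counted in quarters.
FV = PMT × [((1+r)^n − 1)/r] = 15,400 × [(1+r)^96 − 1] / r = £2,730,942.60

£2,730,942.60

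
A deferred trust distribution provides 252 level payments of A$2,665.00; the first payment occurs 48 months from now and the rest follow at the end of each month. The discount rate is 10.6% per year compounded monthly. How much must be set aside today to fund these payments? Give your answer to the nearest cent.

A$177,798.36

Ordinary annuity of 252 payments, first payment at period 48.
Periodic rate r = 0.106/12 per month; n is counted in months.
The ordinary-annuity PV formula values the stream one period before the first payment (period 47); discount that back 47 periods:
PV₀ = 2,665 × [1 − (1+r)^−252] / r × (1+r)^−47 = A$177,798.36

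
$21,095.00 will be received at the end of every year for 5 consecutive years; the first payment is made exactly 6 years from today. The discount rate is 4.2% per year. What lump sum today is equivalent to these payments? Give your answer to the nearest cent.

Ordinary annuity of 5 payments, first payment at period 6.
Periodic rate r = 0.042 per year.
The ordinary-annuity PV formula values the stream one period before the first payment (period 5); discount that back 5 periods:
PV₀ = 21,095 × [1 − (1+r)^−5] / r × (1+r)^−5 = $76,022.58

$76,022.58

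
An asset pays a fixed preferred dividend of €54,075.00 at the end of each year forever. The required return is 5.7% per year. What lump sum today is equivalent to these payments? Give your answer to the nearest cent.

€948,684.21

Periodic rate r = 0.057 per year.
Level perpetuity: PV = PMT / r = 54,075 / (0.057) = €948,684.21.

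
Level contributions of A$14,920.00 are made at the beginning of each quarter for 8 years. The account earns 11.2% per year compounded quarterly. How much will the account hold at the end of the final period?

This is an annuity due: 32 deposits of A$14,920.00 at the beginning of each quarter.
Periodic rate r = 0.112/4 per quarter; n is counted in quarters.
FV = PMT × [((1+r)^n − 1)/r] × (1+r) = 14,920 × [(1+r)^32 − 1] / r × (1+r) = A$777,734.59

A$777,734.59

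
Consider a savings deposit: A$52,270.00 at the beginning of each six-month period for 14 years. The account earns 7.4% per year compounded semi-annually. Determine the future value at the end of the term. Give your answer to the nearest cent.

This is an annuity due: 28 deposits of A$52,270.00 at the beginning of each six-month period.
Periodic rate r = 0.074/2 per half-year; n is counted in half-years.
FV = PMT × [((1+r)^n − 1)/r] × (1+r) = 52,270 × [(1+r)^28 − 1] / r × (1+r) = A$2,586,703.32

A$2,586,703.32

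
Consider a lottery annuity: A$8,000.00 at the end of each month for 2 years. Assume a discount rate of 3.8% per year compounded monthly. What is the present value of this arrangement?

This is an ordinary annuity: 24 payments of A$8,000.00 at the end of each month.
Periodic rate r = 0.038/12 per month; n is counted in months.
PV = PMT × [(1 − (1+r)^−n)/r] = 8,000 × [1 − (1+r)^−24] / r = A$184,604.20

A$184,604.20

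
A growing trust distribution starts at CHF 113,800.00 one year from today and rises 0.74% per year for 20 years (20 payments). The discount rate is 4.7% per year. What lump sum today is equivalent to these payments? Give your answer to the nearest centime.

Periodic rate r = 0.047 per year.
Growing ordinary annuity: PV = PMT₁ × [1 − ((1+g)/(1+r))^n] / (r − g) = 113,800 × [1 − ((1+0.0074)/(1+r))^20] / (r − 0.0074) = CHF 1,544,653.55.

CHF 1,544,653.55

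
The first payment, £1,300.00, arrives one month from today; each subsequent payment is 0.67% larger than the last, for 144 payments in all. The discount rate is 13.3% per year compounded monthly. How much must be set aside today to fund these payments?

Periodic rate r = 0.133/12 per month; n is counted in months.
Growing ordinary annuity: PV = PMT₁ × [1 − ((1+g)/(1+r))^n] / (r − g) = 1,300 × [1 − ((1+0.0067)/(1+r))^144] / (r − 0.0067) = £137,932.46.

£137,932.46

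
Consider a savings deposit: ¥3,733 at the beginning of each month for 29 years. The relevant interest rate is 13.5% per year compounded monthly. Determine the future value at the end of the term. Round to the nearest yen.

This is an annuity due: 348 deposits of ¥3,733 at the beginning of each month.
Periodic rate r = 0.135/12 per month; n is counted in months.
FV = PMT × [((1+r)^n − 1)/r] × (1+r) = 3,733 × [(1+r)^348 − 1] / r × (1+r) = ¥16,128,395

¥16,128,395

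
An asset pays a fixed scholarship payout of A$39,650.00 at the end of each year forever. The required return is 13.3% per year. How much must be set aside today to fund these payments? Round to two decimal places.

A$298,120.30

Periodic rate r = 0.133 per year.
Level perpetuity: PV = PMT / r = 39,650 / (0.133) = A$298,120.30.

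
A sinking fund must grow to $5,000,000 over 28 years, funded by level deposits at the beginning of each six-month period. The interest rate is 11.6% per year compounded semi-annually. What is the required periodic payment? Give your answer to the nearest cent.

Level annuity due; solve FV = PMT × [((1+r)^n − 1)/r] × (1+r) for PMT.
Periodic rate r = 0.116/2 per half-year; n is counted in half-years.
With n = 56: PMT = 5,000,000 / ([((1+r)^n − 1)/r] × (1+r)) = $12,178.52

$12,178.52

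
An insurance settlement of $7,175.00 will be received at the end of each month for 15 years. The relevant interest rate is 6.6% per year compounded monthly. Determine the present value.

$818,490.10

This is an ordinary annuity: 180 payments of $7,175.00 at the end of each month.
Periodic rate r = 0.066/12 per month; n is counted in months.
PV = PMT × [(1 − (1+r)^−n)/r] = 7,175 × [1 − (1+r)^−180] / r = $818,490.10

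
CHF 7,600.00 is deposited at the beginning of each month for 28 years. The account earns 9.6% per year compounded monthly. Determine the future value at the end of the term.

This is an annuity due: 336 deposits of CHF 7,600.00 at the beginning of each month.
Periodic rate r = 0.096/12 per month; n is counted in months.
FV = PMT × [((1+r)^n − 1)/r] × (1+r) = 7,600 × [(1+r)^336 − 1] / r × (1+r) = CHF 12,971,495.83

CHF 12,971,495.83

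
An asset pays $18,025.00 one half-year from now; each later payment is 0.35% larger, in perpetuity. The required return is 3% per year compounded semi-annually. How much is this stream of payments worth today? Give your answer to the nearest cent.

Periodic rate r = 0.03/2 per half-year.
Growing perpetuity (Gordon): PV = PMT₁ / (r − g) = 18,025 / (r − 0.0035) = $1,567,391.30.

$1,567,391.30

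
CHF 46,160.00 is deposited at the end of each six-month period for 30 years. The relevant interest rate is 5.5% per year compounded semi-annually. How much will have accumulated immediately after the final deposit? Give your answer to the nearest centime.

CHF 6,869,029.92

This is an ordinary annuity: 60 deposits of CHF 46,160.00 at the end of each six-month period.
Periodic rate r = 0.055/2 per half-year; n is counted in half-years.
FV = PMT × [((1+r)^n − 1)/r] = 46,160 × [(1+r)^60 − 1] / r = CHF 6,869,029.92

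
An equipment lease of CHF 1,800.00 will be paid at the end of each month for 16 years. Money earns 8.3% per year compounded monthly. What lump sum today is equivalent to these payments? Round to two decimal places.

CHF 190,959.35

This is an ordinary annuity: 192 payments of CHF 1,800.00 at the end of each month.
Periodic rate r = 0.083/12 per month; n is counted in months.
PV = PMT × [(1 − (1+r)^−n)/r] = 1,800 × [1 − (1+r)^−192] / r = CHF 190,959.35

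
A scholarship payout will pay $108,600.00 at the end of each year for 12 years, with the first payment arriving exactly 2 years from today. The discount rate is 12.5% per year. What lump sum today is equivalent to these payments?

Ordinary annuity of 12 payments, first payment at period 2.
Periodic rate r = 0.125 per year.
The ordinary-annuity PV formula values the stream one period before the first payment (period 1); discount that back 1 periods:
PV₀ = 108,600 × [1 − (1+r)^−12] / r × (1+r)^−1 = $584,362.24

$584,362.24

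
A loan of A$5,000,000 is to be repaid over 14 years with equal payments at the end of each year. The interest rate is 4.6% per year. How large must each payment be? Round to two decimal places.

A$492,284.44

Level ordinary annuity; solve PV = PMT × [(1 − (1+r)^−n)/r] for PMT.
Periodic rate r = 0.046 per year.
With n = 14: PMT = 5,000,000 / ([(1 − (1+r)^−n)/r]) = A$492,284.44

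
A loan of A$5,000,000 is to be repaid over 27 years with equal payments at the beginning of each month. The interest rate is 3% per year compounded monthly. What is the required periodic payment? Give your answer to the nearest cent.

Level annuity due; solve PV = PMT × [(1 − (1+r)^−n)/r] × (1+r) for PMT.
Periodic rate r = 0.03/12 per month; n is counted in months.
With n = 324: PMT = 5,000,000 / ([(1 − (1+r)^−n)/r] × (1+r)) = A$22,478.83

A$22,478.83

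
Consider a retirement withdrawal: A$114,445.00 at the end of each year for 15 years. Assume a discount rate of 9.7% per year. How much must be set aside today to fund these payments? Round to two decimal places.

This is an ordinary annuity: 15 payments of A$114,445.00 at the end of each year.
Periodic rate r = 0.097 per year.
PV = PMT × [(1 − (1+r)^−n)/r] = 114,445 × [1 − (1+r)^−15] / r = A$885,589.12

A$885,589.12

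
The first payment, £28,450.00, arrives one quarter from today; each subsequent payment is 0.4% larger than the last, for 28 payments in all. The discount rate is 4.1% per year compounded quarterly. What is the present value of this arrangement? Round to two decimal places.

£726,059.98

Periodic rate r = 0.041/4 per quarter; n is counted in quarters.
Growing ordinary annuity: PV = PMT₁ × [1 − ((1+g)/(1+r))^n] / (r − g) = 28,450 × [1 − ((1+0.004)/(1+r))^28] / (r − 0.004) = £726,059.98.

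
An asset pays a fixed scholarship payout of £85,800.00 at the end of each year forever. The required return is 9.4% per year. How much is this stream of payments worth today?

Periodic rate r = 0.094 per year.
Level perpetuity: PV = PMT / r = 85,800 / (0.094) = £912,765.96.

£912,765.96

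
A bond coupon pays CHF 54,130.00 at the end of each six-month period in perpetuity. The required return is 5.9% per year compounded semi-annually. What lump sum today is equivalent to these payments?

CHF 1,834,915.25

Periodic rate r = 0.059/2 per half-year.
Level perpetuity: PV = PMT / r = 54,130 / (0.059/2) = CHF 1,834,915.25.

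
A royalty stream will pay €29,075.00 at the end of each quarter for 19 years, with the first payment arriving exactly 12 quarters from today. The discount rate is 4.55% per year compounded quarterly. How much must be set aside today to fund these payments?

Ordinary annuity of 76 payments, first payment at period 12.
Periodic rate r = 0.0455/4 per quarter; n is counted in quarters.
The ordinary-annuity PV formula values the stream one period before the first payment (period 11); discount that back 11 periods:
PV₀ = 29,075 × [1 − (1+r)^−76] / r × (1+r)^−11 = €1,301,567.51

€1,301,567.51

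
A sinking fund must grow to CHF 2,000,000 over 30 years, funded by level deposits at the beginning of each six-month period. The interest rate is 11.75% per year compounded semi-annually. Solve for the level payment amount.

CHF 3,732.55

Level annuity due; solve FV = PMT × [((1+r)^n − 1)/r] × (1+r) for PMT.
Periodic rate r = 0.1175/2 per half-year; n is counted in half-years.
With n = 60: PMT = 2,000,000 / ([((1+r)^n − 1)/r] × (1+r)) = CHF 3,732.55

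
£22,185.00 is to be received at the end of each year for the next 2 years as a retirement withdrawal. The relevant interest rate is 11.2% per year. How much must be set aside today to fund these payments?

This is an ordinary annuity: 2 payments of £22,185.00 at the end of each year.
Periodic rate r = 0.112 per year.
PV = PMT × [(1 − (1+r)^−n)/r] = 22,185 × [1 − (1+r)^−2] / r = £37,891.67

£37,891.67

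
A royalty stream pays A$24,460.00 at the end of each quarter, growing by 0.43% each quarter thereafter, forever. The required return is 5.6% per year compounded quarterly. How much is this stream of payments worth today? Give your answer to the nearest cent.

Periodic rate r = 0.056/4 per quarter.
Growing perpetuity (Gordon): PV = PMT₁ / (r − g) = 24,460 / (r − 0.0043) = A$2,521,649.48.

A$2,521,649.48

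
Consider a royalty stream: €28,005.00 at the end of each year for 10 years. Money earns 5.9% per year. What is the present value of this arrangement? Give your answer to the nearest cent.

€207,099.31

This is an ordinary annuity: 10 payments of €28,005.00 at the end of each year.
Periodic rate r = 0.059 per year.
PV = PMT × [(1 − (1+r)^−n)/r] = 28,005 × [1 − (1+r)^−10] / r = €207,099.31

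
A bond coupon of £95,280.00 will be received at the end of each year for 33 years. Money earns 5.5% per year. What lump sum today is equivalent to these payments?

This is an ordinary annuity: 33 payments of £95,280.00 at the end of each year.
Periodic rate r = 0.055 per year.
PV = PMT × [(1 − (1+r)^−n)/r] = 95,280 × [1 − (1+r)^−33] / r = £1,436,352.61

£1,436,352.61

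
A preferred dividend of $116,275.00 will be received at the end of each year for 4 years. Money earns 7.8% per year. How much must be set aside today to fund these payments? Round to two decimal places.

This is an ordinary annuity: 4 payments of $116,275.00 at the end of each year.
Periodic rate r = 0.078 per year.
PV = PMT × [(1 − (1+r)^−n)/r] = 116,275 × [1 − (1+r)^−4] / r = $386,838.25

$386,838.25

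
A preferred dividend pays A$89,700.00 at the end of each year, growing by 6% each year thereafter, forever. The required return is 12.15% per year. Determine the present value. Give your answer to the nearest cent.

Periodic rate r = 0.1215 per year.
Growing perpetuity (Gordon): PV = PMT₁ / (r − g) = 89,700 / (r − 0.06) = A$1,458,536.59.

A$1,458,536.59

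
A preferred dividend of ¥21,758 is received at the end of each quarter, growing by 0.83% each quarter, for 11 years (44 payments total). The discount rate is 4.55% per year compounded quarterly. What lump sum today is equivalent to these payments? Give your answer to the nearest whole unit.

Periodic rate r = 0.0455/4 per quarter; n is counted in quarters.
Growing ordinary annuity: PV = PMT₁ × [1 − ((1+g)/(1+r))^n] / (r − g) = 21,758 × [1 − ((1+0.0083)/(1+r))^44] / (r − 0.0083) = ¥887,261.

¥887,261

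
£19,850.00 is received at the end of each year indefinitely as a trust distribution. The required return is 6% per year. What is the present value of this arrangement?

Periodic rate r = 0.06 per year.
Level perpetuity: PV = PMT / r = 19,850 / (0.06) = £330,833.33.

£330,833.33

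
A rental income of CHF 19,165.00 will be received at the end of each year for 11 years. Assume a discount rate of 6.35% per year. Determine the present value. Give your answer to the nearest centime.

CHF 148,482.60

This is an ordinary annuity: 11 payments of CHF 19,165.00 at the end of each year.
Periodic rate r = 0.0635 per year.
PV = PMT × [(1 − (1+r)^−n)/r] = 19,165 × [1 − (1+r)^−11] / r = CHF 148,482.60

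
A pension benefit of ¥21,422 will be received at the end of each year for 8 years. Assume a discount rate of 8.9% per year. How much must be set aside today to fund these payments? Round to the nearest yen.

This is an ordinary annuity: 8 payments of ¥21,422 at the end of each year.
Periodic rate r = 0.089 per year.
PV = PMT × [(1 − (1+r)^−n)/r] = 21,422 × [1 − (1+r)^−8] / r = ¥119,009

¥119,009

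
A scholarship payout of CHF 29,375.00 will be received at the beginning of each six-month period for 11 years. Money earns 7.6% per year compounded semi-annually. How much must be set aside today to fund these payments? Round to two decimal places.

This is an annuity due: 22 payments of CHF 29,375.00 at the beginning of each six-month period.
Periodic rate r = 0.076/2 per half-year; n is counted in half-years.
PV = PMT × [(1 − (1+r)^−n)/r] × (1+r) = 29,375 × [1 − (1+r)^−22] / r × (1+r) = CHF 449,177.60

CHF 449,177.60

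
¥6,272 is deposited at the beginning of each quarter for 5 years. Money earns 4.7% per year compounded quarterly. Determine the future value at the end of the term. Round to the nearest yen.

This is an annuity due: 20 deposits of ¥6,272 at the beginning of each quarter.
Periodic rate r = 0.047/4 per quarter; n is counted in quarters.
FV = PMT × [((1+r)^n − 1)/r] × (1+r) = 6,272 × [(1+r)^20 − 1] / r × (1+r) = ¥142,131

¥142,131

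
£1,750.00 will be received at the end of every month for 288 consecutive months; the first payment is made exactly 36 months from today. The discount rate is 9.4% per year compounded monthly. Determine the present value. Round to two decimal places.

£152,045.16

Ordinary annuity of 288 payments, first payment at period 36.
Periodic rate r = 0.094/12 per month; n is counted in months.
The ordinary-annuity PV formula values the stream one period before the first payment (period 35); discount that back 35 periods:
PV₀ = 1,750 × [1 − (1+r)^−288] / r × (1+r)^−35 = £152,045.16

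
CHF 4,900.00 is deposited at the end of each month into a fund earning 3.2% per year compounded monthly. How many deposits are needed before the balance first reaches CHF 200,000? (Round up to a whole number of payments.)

Periodic rate r = 0.032/12 per month; n is counted in months.
Ordinary annuity FV: 200,000 = 4,900 × [((1+r)^n − 1)/r].
(1+r)^n = 1 + 200,000 × r / 4,900, so n = ln(1 + 200,000·r/4,900) / ln(1+r) = 38.80.
Round up to a whole number of payments: n = 39.

39 payments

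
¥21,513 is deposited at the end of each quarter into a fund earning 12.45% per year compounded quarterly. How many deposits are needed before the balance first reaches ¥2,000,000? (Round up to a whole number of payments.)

Periodic rate r = 0.1245/4 per quarter; n is counted in quarters.
Ordinary annuity FV: 2,000,000 = 21,513 × [((1+r)^n − 1)/r].
(1+r)^n = 1 + 2,000,000 × r / 21,513, so n = ln(1 + 2,000,000·r/21,513) / ln(1+r) = 44.35.
Round up to a whole number of payments: n = 45.

45 payments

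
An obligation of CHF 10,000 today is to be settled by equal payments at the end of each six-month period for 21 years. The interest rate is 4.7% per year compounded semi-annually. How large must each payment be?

CHF 377.19

Level ordinary annuity; solve PV = PMT × [(1 − (1+r)^−n)/r] for PMT.
Periodic rate r = 0.047/2 per half-year; n is counted in half-years.
With n = 42: PMT = 10,000 / ([(1 − (1+r)^−n)/r]) = CHF 377.19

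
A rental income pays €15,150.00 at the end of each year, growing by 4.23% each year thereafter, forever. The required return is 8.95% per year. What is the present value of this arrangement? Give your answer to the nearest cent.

€320,974.58

Periodic rate r = 0.0895 per year.
Growing perpetuity (Gordon): PV = PMT₁ / (r − g) = 15,150 / (r − 0.0423) = €320,974.58.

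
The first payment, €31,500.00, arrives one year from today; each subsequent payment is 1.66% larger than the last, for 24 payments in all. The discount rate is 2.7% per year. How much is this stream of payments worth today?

€656,439.70

Periodic rate r = 0.027 per year.
Growing ordinary annuity: PV = PMT₁ × [1 − ((1+g)/(1+r))^n] / (r − g) = 31,500 × [1 − ((1+0.0166)/(1+r))^24] / (r − 0.0166) = €656,439.70.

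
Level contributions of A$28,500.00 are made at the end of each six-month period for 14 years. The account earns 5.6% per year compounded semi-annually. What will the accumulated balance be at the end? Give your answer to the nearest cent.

This is an ordinary annuity: 28 deposits of A$28,500.00 at the end of each six-month period.
Periodic rate r = 0.056/2 per half-year; n is counted in half-years.
FV = PMT × [((1+r)^n − 1)/r] = 28,500 × [(1+r)^28 − 1] / r = A$1,187,576.72

A$1,187,576.72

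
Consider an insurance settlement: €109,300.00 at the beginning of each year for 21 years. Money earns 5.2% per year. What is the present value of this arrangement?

This is an annuity due: 21 payments of €109,300.00 at the beginning of each year.
Periodic rate r = 0.052 per year.
PV = PMT × [(1 − (1+r)^−n)/r] × (1+r) = 109,300 × [1 − (1+r)^−21] / r × (1+r) = €1,448,613.91

€1,448,613.91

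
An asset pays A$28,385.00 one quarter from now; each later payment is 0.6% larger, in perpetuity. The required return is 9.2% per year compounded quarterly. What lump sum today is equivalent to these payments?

A$1,669,705.88

Periodic rate r = 0.092/4 per quarter.
Growing perpetuity (Gordon): PV = PMT₁ / (r − g) = 28,385 / (r − 0.006) = A$1,669,705.88.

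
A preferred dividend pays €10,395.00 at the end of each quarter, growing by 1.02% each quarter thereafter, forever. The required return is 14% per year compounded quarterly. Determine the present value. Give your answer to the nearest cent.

€419,153.23

Periodic rate r = 0.14/4 per quarter.
Growing perpetuity (Gordon): PV = PMT₁ / (r − g) = 10,395 / (r − 0.0102) = €419,153.23.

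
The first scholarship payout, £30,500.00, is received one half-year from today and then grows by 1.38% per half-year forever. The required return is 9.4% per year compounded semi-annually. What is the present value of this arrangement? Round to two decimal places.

£918,674.70

Periodic rate r = 0.094/2 per half-year.
Growing perpetuity (Gordon): PV = PMT₁ / (r − g) = 30,500 / (r − 0.0138) = £918,674.70.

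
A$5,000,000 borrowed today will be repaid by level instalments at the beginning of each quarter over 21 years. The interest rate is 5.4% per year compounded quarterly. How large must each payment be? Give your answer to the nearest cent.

Level annuity due; solve PV = PMT × [(1 − (1+r)^−n)/r] × (1+r) for PMT.
Periodic rate r = 0.054/4 per quarter; n is counted in quarters.
With n = 84: PMT = 5,000,000 / ([(1 − (1+r)^−n)/r] × (1+r)) = A$98,550.28

A$98,550.28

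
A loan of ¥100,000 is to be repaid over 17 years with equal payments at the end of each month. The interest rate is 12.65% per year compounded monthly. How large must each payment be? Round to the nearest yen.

Level ordinary annuity; solve PV = PMT × [(1 − (1+r)^−n)/r] for PMT.
Periodic rate r = 0.1265/12 per month; n is counted in months.
With n = 204: PMT = 100,000 / ([(1 − (1+r)^−n)/r]) = ¥1,195

¥1,195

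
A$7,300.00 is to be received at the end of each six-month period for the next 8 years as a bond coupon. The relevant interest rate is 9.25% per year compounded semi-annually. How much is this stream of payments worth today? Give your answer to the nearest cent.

A$81,270.49

This is an ordinary annuity: 16 payments of A$7,300.00 at the end of each six-month period.
Periodic rate r = 0.0925/2 per half-year; n is counted in half-years.
PV = PMT × [(1 − (1+r)^−n)/r] = 7,300 × [1 − (1+r)^−16] / r = A$81,270.49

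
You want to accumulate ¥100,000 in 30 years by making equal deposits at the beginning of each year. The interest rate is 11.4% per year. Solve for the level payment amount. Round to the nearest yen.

¥418

Level annuity due; solve FV = PMT × [((1+r)^n − 1)/r] × (1+r) for PMT.
Periodic rate r = 0.114 per year.
With n = 30: PMT = 100,000 / ([((1+r)^n − 1)/r] × (1+r)) = ¥418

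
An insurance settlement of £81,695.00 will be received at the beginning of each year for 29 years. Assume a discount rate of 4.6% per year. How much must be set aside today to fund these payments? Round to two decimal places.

This is an annuity due: 29 payments of £81,695.00 at the beginning of each year.
Periodic rate r = 0.046 per year.
PV = PMT × [(1 − (1+r)^−n)/r] × (1+r) = 81,695 × [1 − (1+r)^−29] / r × (1+r) = £1,353,534.05

£1,353,534.05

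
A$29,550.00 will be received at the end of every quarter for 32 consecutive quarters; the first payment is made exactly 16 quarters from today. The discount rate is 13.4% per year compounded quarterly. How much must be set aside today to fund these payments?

Ordinary annuity of 32 payments, first payment at period 16.
Periodic rate r = 0.134/4 per quarter; n is counted in quarters.
The ordinary-annuity PV formula values the stream one period before the first payment (period 15); discount that back 15 periods:
PV₀ = 29,550 × [1 − (1+r)^−32] / r × (1+r)^−15 = A$350,625.73

A$350,625.73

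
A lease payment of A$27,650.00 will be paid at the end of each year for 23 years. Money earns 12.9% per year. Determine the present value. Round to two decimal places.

A$201,184.45

This is an ordinary annuity: 23 payments of A$27,650.00 at the end of each year.
Periodic rate r = 0.129 per year.
PV = PMT × [(1 − (1+r)^−n)/r] = 27,650 × [1 − (1+r)^−23] / r = A$201,184.45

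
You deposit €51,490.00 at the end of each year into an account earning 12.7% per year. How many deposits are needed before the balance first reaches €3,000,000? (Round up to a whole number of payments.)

Periodic rate r = 0.127 per year.
Ordinary annuity FV: 3,000,000 = 51,490 × [((1+r)^n − 1)/r].
(1+r)^n = 1 + 3,000,000 × r / 51,490, so n = ln(1 + 3,000,000·r/51,490) / ln(1+r) = 17.80.
Round up to a whole number of payments: n = 18.

18 payments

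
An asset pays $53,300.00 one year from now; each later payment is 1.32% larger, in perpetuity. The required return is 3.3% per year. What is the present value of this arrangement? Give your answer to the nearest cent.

Periodic rate r = 0.033 per year.
Growing perpetuity (Gordon): PV = PMT₁ / (r − g) = 53,300 / (r − 0.0132) = $2,691,919.19.

$2,691,919.19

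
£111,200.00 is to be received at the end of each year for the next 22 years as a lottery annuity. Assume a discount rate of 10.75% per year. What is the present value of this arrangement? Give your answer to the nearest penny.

£924,989.17

This is an ordinary annuity: 22 payments of £111,200.00 at the end of each year.
Periodic rate r = 0.1075 per year.
PV = PMT × [(1 − (1+r)^−n)/r] = 111,200 × [1 − (1+r)^−22] / r = £924,989.17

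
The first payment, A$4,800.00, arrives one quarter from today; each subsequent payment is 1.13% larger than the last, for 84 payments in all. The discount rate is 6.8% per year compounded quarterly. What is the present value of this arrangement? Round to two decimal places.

A$316,902.57

Periodic rate r = 0.068/4 per quarter; n is counted in quarters.
Growing ordinary annuity: PV = PMT₁ × [1 − ((1+g)/(1+r))^n] / (r − g) = 4,800 × [1 − ((1+0.0113)/(1+r))^84] / (r − 0.0113) = A$316,902.57.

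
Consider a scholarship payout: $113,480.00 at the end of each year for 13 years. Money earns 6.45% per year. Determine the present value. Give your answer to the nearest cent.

This is an ordinary annuity: 13 payments of $113,480.00 at the end of each year.
Periodic rate r = 0.0645 per year.
PV = PMT × [(1 − (1+r)^−n)/r] = 113,480 × [1 − (1+r)^−13] / r = $978,712.60

$978,712.60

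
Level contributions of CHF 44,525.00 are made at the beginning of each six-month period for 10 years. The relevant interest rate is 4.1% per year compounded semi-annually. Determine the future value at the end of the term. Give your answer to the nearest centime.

CHF 1,109,531.53

This is an annuity due: 20 deposits of CHF 44,525.00 at the beginning of each six-month period.
Periodic rate r = 0.041/2 per half-year; n is counted in half-years.
FV = PMT × [((1+r)^n − 1)/r] × (1+r) = 44,525 × [(1+r)^20 − 1] / r × (1+r) = CHF 1,109,531.53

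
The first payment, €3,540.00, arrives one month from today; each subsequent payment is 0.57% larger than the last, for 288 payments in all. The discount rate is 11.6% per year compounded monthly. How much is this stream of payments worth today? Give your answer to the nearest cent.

Periodic rate r = 0.116/12 per month; n is counted in months.
Growing ordinary annuity: PV = PMT₁ × [1 − ((1+g)/(1+r))^n] / (r − g) = 3,540 × [1 − ((1+0.0057)/(1+r))^288] / (r − 0.0057) = €605,212.24.

€605,212.24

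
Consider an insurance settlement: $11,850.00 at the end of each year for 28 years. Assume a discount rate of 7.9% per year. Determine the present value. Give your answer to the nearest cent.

This is an ordinary annuity: 28 payments of $11,850.00 at the end of each year.
Periodic rate r = 0.079 per year.
PV = PMT × [(1 − (1+r)^−n)/r] = 11,850 × [1 − (1+r)^−28] / r = $132,156.06

$132,156.06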